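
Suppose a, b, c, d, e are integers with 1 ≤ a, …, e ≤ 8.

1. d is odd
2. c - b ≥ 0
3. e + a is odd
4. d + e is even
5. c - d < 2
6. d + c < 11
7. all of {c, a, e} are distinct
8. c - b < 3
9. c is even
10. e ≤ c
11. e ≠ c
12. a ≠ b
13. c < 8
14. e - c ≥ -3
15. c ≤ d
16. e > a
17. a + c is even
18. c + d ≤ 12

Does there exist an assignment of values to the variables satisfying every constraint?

Satisfiable

Setting (a, b, c, d, e) = (2, 3, 4, 5, 3) satisfies everything: constraint 2: c - b = 1; constraint 5: c - d = -1; constraint 6: d + c = 9, and the others follow.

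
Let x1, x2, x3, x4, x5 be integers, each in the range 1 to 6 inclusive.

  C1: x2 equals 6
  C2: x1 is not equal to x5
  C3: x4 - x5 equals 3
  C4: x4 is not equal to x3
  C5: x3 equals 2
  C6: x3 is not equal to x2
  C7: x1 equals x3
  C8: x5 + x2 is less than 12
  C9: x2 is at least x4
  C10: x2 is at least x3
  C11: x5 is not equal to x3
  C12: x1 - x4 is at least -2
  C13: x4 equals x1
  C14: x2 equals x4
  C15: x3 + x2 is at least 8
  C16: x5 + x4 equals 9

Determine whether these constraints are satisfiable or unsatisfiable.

Unsatisfiable

Constraint 1 fixes x2 = 6 and constraint 5 fixes x3 = 2. Constraints 7, 13, and 14 give x2 = x4 = x1 = x3, so x2 = x3. But 6 ≠ 2 — contradiction.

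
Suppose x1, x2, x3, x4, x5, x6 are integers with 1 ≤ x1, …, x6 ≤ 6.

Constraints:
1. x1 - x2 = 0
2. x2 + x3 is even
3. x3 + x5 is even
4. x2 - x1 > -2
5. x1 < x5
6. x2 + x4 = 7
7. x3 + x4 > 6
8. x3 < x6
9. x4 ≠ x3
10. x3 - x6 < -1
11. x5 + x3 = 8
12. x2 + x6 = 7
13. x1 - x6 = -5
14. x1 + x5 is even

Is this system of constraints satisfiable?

Satisfiable

Try x1 = 1, x2 = 1, x3 = 3, x4 = 6, x5 = 5, x6 = 6.
Check constraint 1: x1 - x2 = 0; constraint 4: x2 - x1 = 0; constraint 6: x2 + x4 = 7. The remaining constraints are straightforward to verify.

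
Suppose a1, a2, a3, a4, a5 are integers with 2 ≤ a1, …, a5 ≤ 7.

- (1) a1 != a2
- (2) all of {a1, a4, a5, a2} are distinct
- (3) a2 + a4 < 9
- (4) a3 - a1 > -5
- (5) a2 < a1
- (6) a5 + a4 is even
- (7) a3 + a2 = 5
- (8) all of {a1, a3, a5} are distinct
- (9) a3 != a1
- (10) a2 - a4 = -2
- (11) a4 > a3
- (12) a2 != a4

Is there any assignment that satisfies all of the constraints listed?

Try a1 = 6, a2 = 3, a3 = 2, a4 = 5, a5 = 7.
Check constraint 3: a2 + a4 = 8; constraint 4: a3 - a1 = -4; constraint 7: a3 + a2 = 5. The remaining constraints are straightforward to verify.

Satisfiable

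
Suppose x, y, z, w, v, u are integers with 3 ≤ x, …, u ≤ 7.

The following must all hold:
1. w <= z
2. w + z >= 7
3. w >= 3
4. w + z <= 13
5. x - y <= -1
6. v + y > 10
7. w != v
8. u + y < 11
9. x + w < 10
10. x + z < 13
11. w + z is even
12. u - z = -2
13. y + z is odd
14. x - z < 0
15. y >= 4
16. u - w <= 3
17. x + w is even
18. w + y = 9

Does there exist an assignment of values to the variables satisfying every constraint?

Try x = 4, y = 5, z = 6, w = 4, v = 6, u = 4.
Check constraint 2: w + z = 10; constraint 4: w + z = 10. The remaining constraints are straightforward to verify.

Satisfiable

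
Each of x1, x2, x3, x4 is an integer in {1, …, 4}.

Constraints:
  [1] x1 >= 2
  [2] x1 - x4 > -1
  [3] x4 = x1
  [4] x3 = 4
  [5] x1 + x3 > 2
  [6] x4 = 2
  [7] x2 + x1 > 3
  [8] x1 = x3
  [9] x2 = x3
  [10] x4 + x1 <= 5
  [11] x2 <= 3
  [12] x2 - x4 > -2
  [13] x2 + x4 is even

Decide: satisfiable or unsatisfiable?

Constraint 6 fixes x4 = 2 and constraint 4 fixes x3 = 4. Constraints 3 and 8 give x4 = x1 = x3, so x4 = x3. But 2 ≠ 4 — contradiction.

Unsatisfiable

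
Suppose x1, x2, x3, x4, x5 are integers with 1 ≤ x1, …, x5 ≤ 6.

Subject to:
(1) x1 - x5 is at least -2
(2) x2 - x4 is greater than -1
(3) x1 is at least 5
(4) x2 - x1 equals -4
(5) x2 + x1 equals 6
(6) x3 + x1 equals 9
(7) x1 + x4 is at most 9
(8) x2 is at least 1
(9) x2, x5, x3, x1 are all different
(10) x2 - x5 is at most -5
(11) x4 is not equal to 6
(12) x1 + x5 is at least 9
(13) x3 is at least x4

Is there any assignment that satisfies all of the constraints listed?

Satisfiable

Try x1 = 5, x2 = 1, x3 = 4, x4 = 1, x5 = 6.
Check constraint 1: x1 - x5 = -1; constraint 2: x2 - x4 = 0; constraint 4: x2 - x1 = -4. The remaining constraints are straightforward to verify.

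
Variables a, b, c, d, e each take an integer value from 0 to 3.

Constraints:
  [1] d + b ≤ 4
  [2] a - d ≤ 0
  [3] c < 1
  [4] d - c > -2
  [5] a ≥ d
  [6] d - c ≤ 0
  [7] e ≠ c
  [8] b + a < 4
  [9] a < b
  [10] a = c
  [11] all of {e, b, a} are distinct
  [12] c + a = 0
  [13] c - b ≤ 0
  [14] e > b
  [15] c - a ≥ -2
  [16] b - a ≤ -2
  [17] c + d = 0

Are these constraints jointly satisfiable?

Unsatisfiable

Constraints 2, 6, 13, and 16 give c − d ≥ 0, d − a ≥ 0, a − b ≥ 2, b − c ≥ 0.
Adding all 4 inequalities: the left sides telescope to 0, and the right sides sum to 0 + 0 + 2 + 0 = 2. So 0 ≥ 2, which is false.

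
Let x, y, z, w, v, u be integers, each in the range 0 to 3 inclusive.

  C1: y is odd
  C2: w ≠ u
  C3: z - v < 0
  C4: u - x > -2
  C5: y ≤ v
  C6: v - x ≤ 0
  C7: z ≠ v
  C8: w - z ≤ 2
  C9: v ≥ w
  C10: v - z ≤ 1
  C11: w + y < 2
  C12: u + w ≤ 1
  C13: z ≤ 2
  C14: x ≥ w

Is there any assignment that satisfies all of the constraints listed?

Satisfiable

Try x = 2, y = 1, z = 1, w = 0, v = 2, u = 1.
Check constraint 3: z - v = -1; constraint 4: u - x = -1. The remaining constraints are straightforward to verify.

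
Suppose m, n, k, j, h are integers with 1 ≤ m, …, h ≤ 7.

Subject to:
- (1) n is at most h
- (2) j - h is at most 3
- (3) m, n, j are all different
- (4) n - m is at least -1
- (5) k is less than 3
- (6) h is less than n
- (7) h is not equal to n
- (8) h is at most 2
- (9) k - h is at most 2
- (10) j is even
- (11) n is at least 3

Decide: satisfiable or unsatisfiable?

From constraint 11: n ≥ 3. From constraints 1 and 8: n ≤ h and h ≤ 2, so n ≤ 2. But 2 < 3, so no value of n works.

Unsatisfiable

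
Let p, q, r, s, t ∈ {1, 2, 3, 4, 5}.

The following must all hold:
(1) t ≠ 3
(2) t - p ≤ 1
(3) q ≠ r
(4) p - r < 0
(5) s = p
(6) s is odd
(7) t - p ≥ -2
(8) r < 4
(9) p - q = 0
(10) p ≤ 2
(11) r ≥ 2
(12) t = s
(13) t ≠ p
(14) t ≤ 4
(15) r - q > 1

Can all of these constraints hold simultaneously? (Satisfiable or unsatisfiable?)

Unsatisfiable

From constraints 5 and 12, t = s = p, so t = p. But constraint 13 says t ≠ p. Contradiction.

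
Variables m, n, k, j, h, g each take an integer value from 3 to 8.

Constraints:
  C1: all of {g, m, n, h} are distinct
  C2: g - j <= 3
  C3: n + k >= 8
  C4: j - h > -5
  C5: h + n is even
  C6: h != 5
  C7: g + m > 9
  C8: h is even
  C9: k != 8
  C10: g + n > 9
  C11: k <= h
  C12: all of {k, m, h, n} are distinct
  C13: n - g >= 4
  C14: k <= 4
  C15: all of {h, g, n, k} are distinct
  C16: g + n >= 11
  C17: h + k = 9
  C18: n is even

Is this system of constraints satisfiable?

Setting (m, n, k, j, h, g) = (7, 8, 3, 4, 6, 4) satisfies everything: constraint 2: g - j = 0; constraint 3: n + k = 11; constraint 4: j - h = -2, and the others follow.

Satisfiable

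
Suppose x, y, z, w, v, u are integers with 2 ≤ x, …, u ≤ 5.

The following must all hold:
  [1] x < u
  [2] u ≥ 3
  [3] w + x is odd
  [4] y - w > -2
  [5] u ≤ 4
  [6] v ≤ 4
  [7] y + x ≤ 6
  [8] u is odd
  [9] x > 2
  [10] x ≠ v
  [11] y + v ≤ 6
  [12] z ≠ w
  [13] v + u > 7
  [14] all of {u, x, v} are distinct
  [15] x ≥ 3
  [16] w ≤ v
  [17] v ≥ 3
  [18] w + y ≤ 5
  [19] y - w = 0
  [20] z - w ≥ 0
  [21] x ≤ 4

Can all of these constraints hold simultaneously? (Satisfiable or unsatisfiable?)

Unsatisfiable

Constraints 2, 5, 6, 15, 17, and 21 confine each of u, x, v to the 2 values {3, 4}.
Constraint 14 requires all 3 of them to be distinct, but only 2 values are available — impossible by the pigeonhole principle.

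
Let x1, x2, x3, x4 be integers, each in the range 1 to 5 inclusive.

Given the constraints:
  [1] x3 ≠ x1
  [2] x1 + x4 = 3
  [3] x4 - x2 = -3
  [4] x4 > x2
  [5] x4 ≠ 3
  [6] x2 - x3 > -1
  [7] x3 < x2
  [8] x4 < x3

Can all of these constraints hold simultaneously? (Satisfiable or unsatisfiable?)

Constraints 4, 7, and 8 give x4 < x3, x3 < x2, x2 < x4. Chaining: x4 < x3 < x2 < x4, which forces x4 < x4 — impossible.

Unsatisfiable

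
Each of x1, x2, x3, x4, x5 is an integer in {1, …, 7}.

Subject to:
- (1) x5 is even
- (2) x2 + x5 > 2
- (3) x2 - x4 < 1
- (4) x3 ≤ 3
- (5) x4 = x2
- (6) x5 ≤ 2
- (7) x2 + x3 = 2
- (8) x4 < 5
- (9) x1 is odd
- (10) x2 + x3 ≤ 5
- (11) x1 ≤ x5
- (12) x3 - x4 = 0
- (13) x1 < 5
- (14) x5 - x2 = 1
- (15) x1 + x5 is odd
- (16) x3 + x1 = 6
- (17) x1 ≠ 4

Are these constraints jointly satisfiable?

Unsatisfiable

From constraint 4: x3 ≤ 3. From constraints 6 and 11: x1 ≤ x5 ≤ 2. Hence x3 + x1 ≤ 5. But constraint 16 requires x3 + x1 = 6, and 6 > 5. Contradiction.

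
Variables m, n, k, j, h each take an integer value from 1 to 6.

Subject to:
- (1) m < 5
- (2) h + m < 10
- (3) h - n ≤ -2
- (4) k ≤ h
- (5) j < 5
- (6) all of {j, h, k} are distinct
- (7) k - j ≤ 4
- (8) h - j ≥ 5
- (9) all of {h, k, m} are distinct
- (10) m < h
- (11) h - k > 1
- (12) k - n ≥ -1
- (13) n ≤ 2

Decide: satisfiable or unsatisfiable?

Unsatisfiable

Constraints 3, 7, 8, and 12 give j − k ≥ -4, k − n ≥ -1, n − h ≥ 2, h − j ≥ 5.
Adding all 4 inequalities: the left sides telescope to 0, and the right sides sum to (-4) + (-1) + 2 + 5 = 2. So 0 ≥ 2, which is false.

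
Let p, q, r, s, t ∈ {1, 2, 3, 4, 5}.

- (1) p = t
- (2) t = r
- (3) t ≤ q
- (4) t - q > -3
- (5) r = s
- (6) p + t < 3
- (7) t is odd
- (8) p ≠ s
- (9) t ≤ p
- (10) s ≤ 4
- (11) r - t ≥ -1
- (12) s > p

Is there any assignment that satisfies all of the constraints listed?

From constraints 1, 2, and 5, p = t = r = s, so p = s. But constraint 8 says p ≠ s. Contradiction.

Unsatisfiable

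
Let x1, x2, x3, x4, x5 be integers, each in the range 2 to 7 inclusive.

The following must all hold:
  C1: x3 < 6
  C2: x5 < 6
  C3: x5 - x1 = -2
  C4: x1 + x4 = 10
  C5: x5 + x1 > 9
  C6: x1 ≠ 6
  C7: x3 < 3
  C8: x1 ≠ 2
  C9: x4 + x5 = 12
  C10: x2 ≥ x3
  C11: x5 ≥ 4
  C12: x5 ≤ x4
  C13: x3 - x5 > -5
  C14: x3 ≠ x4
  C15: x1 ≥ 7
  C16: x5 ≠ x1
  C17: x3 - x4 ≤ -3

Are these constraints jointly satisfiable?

Unsatisfiable

From constraint 15: x1 ≥ 7. From constraints 11 and 12: x4 ≥ x5 ≥ 4. Hence x1 + x4 ≥ 11. But constraint 4 requires x1 + x4 = 10, and 10 < 11. Contradiction.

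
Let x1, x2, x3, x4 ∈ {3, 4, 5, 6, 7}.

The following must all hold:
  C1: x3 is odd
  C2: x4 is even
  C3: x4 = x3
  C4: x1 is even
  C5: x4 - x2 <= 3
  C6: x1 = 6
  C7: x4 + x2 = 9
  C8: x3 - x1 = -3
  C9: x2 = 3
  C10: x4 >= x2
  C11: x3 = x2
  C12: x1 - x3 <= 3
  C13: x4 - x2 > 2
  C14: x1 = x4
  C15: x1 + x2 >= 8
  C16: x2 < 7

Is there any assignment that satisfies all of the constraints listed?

Constraint 6 fixes x1 = 6 and constraint 9 fixes x2 = 3. Constraints 3, 11, and 14 give x1 = x4 = x3 = x2, so x1 = x2. But 6 ≠ 3 — contradiction.

Unsatisfiable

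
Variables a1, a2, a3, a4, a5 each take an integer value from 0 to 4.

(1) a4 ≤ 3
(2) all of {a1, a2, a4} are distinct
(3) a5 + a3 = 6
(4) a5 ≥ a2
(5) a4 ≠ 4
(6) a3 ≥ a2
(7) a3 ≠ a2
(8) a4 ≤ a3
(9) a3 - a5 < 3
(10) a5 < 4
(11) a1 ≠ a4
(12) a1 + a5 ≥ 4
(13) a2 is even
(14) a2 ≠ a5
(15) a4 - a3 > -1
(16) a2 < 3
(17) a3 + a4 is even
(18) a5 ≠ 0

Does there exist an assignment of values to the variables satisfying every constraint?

Satisfiable

One satisfying assignment is a1 = 4, a2 = 0, a3 = 3, a4 = 3, a5 = 3.
For the less obvious constraints — constraint 3: a5 + a3 = 6; constraint 9: a3 - a5 = 0 — and the others hold by inspection.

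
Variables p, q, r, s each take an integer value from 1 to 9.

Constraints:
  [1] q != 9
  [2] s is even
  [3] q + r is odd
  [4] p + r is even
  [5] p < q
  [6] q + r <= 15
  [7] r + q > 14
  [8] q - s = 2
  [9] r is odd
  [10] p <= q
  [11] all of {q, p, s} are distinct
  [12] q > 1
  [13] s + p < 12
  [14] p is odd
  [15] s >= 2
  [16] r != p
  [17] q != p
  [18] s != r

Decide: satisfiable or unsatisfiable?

One satisfying assignment is p = 5, q = 8, r = 7, s = 6.
For the less obvious constraints — constraint 6: q + r = 15; constraint 7: r + q = 15 — and the others hold by inspection.

Satisfiable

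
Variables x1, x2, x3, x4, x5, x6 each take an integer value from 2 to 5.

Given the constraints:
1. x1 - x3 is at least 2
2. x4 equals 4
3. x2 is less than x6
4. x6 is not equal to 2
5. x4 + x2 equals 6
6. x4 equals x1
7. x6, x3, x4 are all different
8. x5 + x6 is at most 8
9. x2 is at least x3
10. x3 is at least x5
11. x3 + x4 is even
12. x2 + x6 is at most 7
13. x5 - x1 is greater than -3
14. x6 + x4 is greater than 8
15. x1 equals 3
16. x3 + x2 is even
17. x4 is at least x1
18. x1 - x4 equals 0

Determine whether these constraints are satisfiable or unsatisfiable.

Constraint 2 fixes x4 = 4 and constraint 15 fixes x1 = 3, but constraint 6 requires x4 = x1. Since 4 ≠ 3, contradiction.

Unsatisfiable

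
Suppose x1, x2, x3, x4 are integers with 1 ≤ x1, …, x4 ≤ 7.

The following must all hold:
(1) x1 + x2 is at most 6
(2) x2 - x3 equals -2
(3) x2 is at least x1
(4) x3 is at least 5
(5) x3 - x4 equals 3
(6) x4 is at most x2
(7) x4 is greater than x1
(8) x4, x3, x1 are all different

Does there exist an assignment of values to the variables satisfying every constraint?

Satisfiable

Setting (x1, x2, x3, x4) = (1, 4, 6, 3) satisfies everything: constraint 1: x1 + x2 = 5; constraint 2: x2 - x3 = -2; constraint 5: x3 - x4 = 3, and the others follow.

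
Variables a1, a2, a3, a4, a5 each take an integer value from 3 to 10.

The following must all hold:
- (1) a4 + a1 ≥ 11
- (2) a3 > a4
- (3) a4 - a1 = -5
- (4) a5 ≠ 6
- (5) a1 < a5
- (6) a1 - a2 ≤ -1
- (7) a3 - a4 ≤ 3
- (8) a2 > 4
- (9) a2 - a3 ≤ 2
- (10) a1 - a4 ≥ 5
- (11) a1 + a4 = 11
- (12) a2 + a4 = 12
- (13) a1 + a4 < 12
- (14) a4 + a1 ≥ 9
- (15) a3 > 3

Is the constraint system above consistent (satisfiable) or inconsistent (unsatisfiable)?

Unsatisfiable

Constraints 6, 7, 9, and 10 give a3 − a2 ≥ -2, a2 − a1 ≥ 1, a1 − a4 ≥ 5, a4 − a3 ≥ -3.
Adding all 4 inequalities: the left sides telescope to 0, and the right sides sum to (-2) + 1 + 5 + (-3) = 1. So 0 ≥ 1, which is false.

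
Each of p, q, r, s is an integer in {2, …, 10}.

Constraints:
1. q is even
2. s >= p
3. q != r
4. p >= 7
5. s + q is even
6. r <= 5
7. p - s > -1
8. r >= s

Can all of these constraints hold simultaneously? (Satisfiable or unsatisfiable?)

From constraints 2 and 4: s ≥ p and p ≥ 7, so s ≥ 7. From constraints 6 and 8: s ≤ r and r ≤ 5, so s ≤ 5. But 5 < 7, so no value of s works.

Unsatisfiable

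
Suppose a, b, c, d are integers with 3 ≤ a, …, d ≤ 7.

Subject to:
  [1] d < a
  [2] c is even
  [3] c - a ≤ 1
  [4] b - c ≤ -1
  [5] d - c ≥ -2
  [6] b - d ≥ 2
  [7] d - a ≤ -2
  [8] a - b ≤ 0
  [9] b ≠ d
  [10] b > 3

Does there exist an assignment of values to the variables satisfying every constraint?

Unsatisfiable

Constraints 4, 5, 7, and 8 give a − d ≥ 2, d − c ≥ -2, c − b ≥ 1, b − a ≥ 0.
Adding all 4 inequalities: the left sides telescope to 0, and the right sides sum to 2 + (-2) + 1 + 0 = 1. So 0 ≥ 1, which is false.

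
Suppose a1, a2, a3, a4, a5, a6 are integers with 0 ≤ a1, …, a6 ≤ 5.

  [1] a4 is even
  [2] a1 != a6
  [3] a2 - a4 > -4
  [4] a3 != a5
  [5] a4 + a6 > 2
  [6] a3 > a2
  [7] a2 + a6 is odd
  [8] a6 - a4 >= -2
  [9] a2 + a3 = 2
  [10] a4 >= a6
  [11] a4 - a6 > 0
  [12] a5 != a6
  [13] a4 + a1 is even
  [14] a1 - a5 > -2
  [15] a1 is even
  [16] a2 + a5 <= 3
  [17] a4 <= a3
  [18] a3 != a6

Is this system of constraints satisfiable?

Satisfiable

Setting (a1, a2, a3, a4, a5, a6) = (0, 0, 2, 2, 0, 1) satisfies everything: constraint 3: a2 - a4 = -2; constraint 5: a4 + a6 = 3; constraint 8: a6 - a4 = -1, and the others follow.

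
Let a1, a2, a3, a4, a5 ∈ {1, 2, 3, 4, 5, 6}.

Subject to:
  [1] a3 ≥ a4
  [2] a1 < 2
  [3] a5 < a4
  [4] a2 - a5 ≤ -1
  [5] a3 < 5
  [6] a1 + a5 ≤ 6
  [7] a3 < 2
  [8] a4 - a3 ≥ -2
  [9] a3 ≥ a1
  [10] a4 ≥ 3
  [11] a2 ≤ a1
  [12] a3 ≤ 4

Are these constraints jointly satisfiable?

Unsatisfiable

From constraints 1 and 10: a3 ≥ a4 and a4 ≥ 3, so a3 ≥ 3. From constraint 7: a3 ≤ 1. But 1 < 3, so no value of a3 works.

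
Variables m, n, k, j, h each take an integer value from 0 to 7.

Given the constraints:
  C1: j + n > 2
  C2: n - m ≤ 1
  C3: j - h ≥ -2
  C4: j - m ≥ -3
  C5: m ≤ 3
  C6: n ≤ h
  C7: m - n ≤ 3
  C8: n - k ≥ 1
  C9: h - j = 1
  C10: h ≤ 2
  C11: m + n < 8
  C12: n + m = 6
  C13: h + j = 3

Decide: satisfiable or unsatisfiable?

From constraints 6 and 10: n ≤ h ≤ 2. From constraint 5: m ≤ 3. Hence n + m ≤ 5. But constraint 12 requires n + m = 6, and 6 > 5. Contradiction.

Unsatisfiable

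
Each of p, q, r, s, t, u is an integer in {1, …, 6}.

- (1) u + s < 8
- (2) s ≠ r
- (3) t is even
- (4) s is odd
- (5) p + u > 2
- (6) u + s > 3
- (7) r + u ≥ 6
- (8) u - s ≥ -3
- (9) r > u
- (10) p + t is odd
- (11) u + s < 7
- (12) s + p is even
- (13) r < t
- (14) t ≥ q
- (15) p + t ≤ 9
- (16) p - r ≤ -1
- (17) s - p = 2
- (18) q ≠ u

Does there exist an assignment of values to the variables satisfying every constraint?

Satisfiable

Try p = 1, q = 4, r = 5, s = 3, t = 6, u = 3.
Check constraint 1: u + s = 6; constraint 5: p + u = 4; constraint 6: u + s = 6. The remaining constraints are straightforward to verify.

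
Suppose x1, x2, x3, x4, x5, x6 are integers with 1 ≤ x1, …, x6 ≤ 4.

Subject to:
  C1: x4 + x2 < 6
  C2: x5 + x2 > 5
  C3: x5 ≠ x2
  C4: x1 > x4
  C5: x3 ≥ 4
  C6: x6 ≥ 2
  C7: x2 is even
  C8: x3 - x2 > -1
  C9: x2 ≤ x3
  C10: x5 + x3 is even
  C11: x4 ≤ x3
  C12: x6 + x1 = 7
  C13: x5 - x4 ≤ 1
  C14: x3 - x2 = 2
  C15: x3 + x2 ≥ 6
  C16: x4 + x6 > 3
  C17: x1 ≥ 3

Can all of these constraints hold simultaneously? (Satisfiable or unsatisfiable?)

Satisfiable

Setting (x1, x2, x3, x4, x5, x6) = (4, 2, 4, 3, 4, 3) satisfies everything: constraint 1: x4 + x2 = 5; constraint 2: x5 + x2 = 6, and the others follow.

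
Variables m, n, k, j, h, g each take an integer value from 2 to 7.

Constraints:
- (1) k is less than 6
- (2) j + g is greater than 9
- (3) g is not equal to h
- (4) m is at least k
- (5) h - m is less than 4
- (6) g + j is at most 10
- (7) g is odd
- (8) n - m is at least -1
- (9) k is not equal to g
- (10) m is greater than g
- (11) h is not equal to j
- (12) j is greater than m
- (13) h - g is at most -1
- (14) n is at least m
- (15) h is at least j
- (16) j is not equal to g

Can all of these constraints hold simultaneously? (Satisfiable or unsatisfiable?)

Unsatisfiable

Constraints 10, 12, 13, and 15 give j ≤ h, h < g, g < m, m < j. Chaining: j ≤ h < g < m < j, which forces j < j — impossible.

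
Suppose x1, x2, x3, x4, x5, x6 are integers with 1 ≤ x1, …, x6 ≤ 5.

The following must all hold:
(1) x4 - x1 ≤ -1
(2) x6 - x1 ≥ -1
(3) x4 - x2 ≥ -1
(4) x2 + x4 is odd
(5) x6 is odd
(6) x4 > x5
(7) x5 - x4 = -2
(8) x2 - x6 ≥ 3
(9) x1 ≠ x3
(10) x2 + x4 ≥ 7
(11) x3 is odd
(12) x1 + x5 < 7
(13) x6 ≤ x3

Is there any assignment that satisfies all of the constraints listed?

Constraints 1, 2, 3, and 8 give x6 − x1 ≥ -1, x1 − x4 ≥ 1, x4 − x2 ≥ -1, x2 − x6 ≥ 3.
Adding all 4 inequalities: the left sides telescope to 0, and the right sides sum to (-1) + 1 + (-1) + 3 = 2. So 0 ≥ 2, which is false.

Unsatisfiable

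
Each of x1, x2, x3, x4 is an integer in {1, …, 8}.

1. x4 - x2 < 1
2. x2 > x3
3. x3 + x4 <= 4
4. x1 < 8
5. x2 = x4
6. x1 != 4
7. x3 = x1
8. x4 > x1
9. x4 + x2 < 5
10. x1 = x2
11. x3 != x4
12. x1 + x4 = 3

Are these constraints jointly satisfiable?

From constraints 5, 7, and 10, x3 = x1 = x2 = x4, so x3 = x4. But constraint 11 says x3 ≠ x4. Contradiction.

Unsatisfiable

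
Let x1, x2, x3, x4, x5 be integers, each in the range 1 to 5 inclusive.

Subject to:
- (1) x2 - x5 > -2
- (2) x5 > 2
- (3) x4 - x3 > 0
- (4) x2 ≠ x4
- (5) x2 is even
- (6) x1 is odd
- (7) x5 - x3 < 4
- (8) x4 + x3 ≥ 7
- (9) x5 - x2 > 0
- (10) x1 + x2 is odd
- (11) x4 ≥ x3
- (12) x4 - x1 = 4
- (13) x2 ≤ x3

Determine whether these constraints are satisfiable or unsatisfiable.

Take x1 = 1, x2 = 4, x3 = 4, x4 = 5, x5 = 5. Then constraint 1: x2 - x5 = -1; constraint 3: x4 - x3 = 1; constraint 7: x5 - x3 = 1, and every other listed constraint is also met.

Satisfiable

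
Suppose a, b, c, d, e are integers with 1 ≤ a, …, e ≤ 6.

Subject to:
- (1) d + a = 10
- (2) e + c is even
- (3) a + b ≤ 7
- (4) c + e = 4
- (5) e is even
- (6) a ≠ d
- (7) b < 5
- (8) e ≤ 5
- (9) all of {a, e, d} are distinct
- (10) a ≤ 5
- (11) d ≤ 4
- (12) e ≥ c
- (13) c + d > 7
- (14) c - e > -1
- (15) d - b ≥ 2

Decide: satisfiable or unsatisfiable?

From constraint 11: d ≤ 4. From constraint 10: a ≤ 5. Hence d + a ≤ 9. But constraint 1 requires d + a = 10, and 10 > 9. Contradiction.

Unsatisfiable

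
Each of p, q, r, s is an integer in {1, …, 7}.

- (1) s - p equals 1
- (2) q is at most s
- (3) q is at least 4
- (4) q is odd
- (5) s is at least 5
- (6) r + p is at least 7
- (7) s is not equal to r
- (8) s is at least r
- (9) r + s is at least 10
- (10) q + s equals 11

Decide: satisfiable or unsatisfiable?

Satisfiable

The assignment p = 5, q = 5, r = 4, s = 6 works:
  constraint 1 holds since s - p = 1.
  constraint 6 holds since r + p = 9.
  constraint 9 holds since r + s = 10.
The rest check out directly.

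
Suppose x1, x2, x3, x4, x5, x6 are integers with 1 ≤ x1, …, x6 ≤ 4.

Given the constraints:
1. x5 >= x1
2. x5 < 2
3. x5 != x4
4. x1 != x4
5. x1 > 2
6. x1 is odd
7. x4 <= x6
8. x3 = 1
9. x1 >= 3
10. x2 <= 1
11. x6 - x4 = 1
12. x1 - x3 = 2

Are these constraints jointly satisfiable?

From constraints 1 and 9: x5 ≥ x1 and x1 ≥ 3, so x5 ≥ 3. From constraint 2: x5 ≤ 1. But 1 < 3, so no value of x5 works.

Unsatisfiable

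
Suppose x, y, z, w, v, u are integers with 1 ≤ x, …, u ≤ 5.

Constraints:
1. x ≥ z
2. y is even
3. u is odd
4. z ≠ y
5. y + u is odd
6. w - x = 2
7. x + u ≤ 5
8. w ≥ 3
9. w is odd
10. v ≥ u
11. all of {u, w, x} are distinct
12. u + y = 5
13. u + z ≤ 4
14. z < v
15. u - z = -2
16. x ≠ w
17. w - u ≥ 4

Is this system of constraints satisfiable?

Satisfiable

Try x = 3, y = 4, z = 3, w = 5, v = 4, u = 1.
Check constraint 6: w - x = 2; constraint 7: x + u = 4. The remaining constraints are straightforward to verify.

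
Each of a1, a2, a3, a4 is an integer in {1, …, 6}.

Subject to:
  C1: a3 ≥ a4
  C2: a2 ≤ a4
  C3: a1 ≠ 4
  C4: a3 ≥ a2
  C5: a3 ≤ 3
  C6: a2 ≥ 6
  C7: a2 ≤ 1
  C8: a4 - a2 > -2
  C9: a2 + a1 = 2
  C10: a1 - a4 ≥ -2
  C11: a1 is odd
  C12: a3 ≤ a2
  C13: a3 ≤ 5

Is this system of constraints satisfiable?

Unsatisfiable

From constraints 2 and 6: a4 ≥ a2 and a2 ≥ 6, so a4 ≥ 6. From constraints 1 and 5: a4 ≤ a3 and a3 ≤ 3, so a4 ≤ 3. But 3 < 6, so no value of a4 works.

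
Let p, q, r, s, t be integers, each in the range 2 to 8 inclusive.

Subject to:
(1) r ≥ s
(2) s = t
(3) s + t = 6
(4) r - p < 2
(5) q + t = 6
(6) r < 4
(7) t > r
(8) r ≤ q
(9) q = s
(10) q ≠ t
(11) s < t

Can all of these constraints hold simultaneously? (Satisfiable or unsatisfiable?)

From constraints 2 and 9, q = s = t, so q = t. But constraint 10 says q ≠ t. Contradiction.

Unsatisfiable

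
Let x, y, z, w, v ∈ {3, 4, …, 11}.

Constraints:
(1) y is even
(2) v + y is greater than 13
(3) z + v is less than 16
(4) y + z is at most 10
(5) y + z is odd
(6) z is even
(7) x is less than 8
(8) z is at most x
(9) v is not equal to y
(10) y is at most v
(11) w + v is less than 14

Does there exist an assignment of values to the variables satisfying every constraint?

Unsatisfiable

Constraint 1 makes y even and constraint 6 makes z even, so y + z must be even. Constraint 5 says y + z is odd — contradiction.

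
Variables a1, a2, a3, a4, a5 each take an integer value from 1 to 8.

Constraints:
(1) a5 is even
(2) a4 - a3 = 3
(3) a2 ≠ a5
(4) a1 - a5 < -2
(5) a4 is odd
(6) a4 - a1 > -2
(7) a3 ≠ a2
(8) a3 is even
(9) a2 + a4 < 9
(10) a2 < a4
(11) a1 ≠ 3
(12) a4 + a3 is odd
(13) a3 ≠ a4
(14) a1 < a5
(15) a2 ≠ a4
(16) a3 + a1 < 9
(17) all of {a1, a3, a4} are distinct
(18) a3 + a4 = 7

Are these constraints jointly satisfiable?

Satisfiable

The assignment a1 = 4, a2 = 3, a3 = 2, a4 = 5, a5 = 8 works:
  constraint 2 holds since a4 - a3 = 3.
  constraint 4 holds since a1 - a5 = -4.
The rest check out directly.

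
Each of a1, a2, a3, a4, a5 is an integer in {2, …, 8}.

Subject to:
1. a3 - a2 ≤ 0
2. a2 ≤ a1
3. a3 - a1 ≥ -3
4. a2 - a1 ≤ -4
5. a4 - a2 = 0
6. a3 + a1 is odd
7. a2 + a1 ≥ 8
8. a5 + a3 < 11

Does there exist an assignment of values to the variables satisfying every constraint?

Unsatisfiable

Constraints 1, 3, and 4 give a1 − a2 ≥ 4, a2 − a3 ≥ 0, a3 − a1 ≥ -3.
Adding all 3 inequalities: the left sides telescope to 0, and the right sides sum to 4 + 0 + (-3) = 1. So 0 ≥ 1, which is false.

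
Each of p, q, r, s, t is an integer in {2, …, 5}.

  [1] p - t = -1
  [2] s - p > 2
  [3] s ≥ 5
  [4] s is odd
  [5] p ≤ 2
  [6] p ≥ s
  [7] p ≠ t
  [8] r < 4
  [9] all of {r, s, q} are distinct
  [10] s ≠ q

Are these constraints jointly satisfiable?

From constraint 3: s ≥ 5. From constraints 5 and 6: s ≤ p and p ≤ 2, so s ≤ 2. But 2 < 5, so no value of s works.

Unsatisfiable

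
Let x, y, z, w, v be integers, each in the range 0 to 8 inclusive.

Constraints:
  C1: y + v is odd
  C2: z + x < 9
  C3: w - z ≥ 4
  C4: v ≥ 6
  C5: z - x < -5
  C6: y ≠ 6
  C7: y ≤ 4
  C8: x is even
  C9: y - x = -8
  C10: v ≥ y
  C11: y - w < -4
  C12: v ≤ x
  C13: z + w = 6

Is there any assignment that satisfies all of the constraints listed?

Try x = 8, y = 0, z = 0, w = 6, v = 7.
Check constraint 2: z + x = 8; constraint 3: w - z = 6. The remaining constraints are straightforward to verify.

Satisfiable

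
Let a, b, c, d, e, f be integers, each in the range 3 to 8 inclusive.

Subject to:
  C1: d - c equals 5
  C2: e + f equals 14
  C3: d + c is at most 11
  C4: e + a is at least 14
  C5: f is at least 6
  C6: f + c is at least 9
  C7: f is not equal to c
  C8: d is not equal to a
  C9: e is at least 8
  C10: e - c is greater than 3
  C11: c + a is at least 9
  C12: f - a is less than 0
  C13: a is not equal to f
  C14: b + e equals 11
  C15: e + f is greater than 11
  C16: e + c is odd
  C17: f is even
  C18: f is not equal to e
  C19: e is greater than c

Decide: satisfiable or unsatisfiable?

Try a = 7, b = 3, c = 3, d = 8, e = 8, f = 6.
Check constraint 1: d - c = 5; constraint 2: e + f = 14; constraint 3: d + c = 11. The remaining constraints are straightforward to verify.

Satisfiable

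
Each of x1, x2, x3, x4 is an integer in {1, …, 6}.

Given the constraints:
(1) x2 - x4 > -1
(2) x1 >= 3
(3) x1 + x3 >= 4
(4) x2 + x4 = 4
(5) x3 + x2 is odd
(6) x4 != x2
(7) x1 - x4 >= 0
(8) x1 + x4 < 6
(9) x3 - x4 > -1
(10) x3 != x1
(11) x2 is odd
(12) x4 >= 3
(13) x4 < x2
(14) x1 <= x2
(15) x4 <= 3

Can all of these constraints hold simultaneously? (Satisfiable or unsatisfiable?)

From constraints 2 and 14: x2 ≥ x1 ≥ 3. From constraint 12: x4 ≥ 3. Hence x2 + x4 ≥ 6. But constraint 4 requires x2 + x4 = 4, and 4 < 6. Contradiction.

Unsatisfiable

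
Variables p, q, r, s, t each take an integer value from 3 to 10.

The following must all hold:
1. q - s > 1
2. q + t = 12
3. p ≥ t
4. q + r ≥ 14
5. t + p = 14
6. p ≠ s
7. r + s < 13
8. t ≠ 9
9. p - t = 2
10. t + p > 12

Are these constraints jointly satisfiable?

The assignment p = 8, q = 6, r = 8, s = 3, t = 6 works:
  constraint 1 holds since q - s = 3.
  constraint 2 holds since q + t = 12.
The rest check out directly.

Satisfiable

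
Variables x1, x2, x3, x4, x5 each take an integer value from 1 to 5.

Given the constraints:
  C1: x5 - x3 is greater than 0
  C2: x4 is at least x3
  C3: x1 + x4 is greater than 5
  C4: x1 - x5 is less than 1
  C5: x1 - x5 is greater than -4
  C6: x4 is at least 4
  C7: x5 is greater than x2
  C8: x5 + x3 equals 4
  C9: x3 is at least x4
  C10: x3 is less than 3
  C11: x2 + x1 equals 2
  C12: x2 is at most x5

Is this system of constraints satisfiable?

Unsatisfiable

From constraints 6 and 9: x3 ≥ x4 and x4 ≥ 4, so x3 ≥ 4. From constraint 10: x3 ≤ 2. But 2 < 4, so no value of x3 works.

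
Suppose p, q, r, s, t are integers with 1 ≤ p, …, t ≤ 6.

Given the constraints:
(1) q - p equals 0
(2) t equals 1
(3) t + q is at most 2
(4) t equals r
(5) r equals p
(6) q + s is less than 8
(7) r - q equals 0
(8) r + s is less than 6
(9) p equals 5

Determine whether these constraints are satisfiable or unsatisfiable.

Constraint 2 fixes t = 1 and constraint 9 fixes p = 5. Constraints 4 and 5 give t = r = p, so t = p. But 1 ≠ 5 — contradiction.

Unsatisfiable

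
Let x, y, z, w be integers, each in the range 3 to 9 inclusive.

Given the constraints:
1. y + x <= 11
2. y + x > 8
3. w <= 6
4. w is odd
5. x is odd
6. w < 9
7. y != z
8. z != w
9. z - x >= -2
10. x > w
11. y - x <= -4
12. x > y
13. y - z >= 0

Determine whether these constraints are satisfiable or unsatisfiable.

Unsatisfiable

Constraints 9, 11, and 13 give y − z ≥ 0, z − x ≥ -2, x − y ≥ 4.
Adding all 3 inequalities: the left sides telescope to 0, and the right sides sum to 0 + (-2) + 4 = 2. So 0 ≥ 2, which is false.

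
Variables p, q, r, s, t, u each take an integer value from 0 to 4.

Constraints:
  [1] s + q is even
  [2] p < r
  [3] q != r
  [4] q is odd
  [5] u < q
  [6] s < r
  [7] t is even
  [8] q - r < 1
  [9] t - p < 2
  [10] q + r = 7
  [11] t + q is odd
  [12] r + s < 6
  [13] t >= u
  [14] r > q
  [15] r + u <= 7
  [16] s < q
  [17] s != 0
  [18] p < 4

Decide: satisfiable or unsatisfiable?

Satisfiable

The assignment p = 3, q = 3, r = 4, s = 1, t = 2, u = 1 works:
  constraint 8 holds since q - r = -1.
  constraint 9 holds since t - p = -1.
  constraint 10 holds since q + r = 7.
The rest check out directly.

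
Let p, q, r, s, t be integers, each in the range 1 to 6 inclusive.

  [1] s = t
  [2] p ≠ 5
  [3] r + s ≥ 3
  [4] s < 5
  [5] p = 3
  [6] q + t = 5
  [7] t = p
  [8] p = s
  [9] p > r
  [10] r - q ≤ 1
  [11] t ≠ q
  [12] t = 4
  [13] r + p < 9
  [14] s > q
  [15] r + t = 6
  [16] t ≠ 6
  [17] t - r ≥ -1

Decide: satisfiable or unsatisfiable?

Unsatisfiable

Constraint 5 fixes p = 3 and constraint 12 fixes t = 4. Constraints 1 and 8 give p = s = t, so p = t. But 3 ≠ 4 — contradiction.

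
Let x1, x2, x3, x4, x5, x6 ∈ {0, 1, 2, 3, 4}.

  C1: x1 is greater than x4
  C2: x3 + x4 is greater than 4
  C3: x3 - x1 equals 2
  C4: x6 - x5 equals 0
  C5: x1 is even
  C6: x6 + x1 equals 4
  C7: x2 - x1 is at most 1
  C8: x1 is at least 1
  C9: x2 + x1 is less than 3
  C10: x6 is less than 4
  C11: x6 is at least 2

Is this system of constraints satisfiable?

Try x1 = 2, x2 = 0, x3 = 4, x4 = 1, x5 = 2, x6 = 2.
Check constraint 2: x3 + x4 = 5; constraint 3: x3 - x1 = 2. The remaining constraints are straightforward to verify.

Satisfiable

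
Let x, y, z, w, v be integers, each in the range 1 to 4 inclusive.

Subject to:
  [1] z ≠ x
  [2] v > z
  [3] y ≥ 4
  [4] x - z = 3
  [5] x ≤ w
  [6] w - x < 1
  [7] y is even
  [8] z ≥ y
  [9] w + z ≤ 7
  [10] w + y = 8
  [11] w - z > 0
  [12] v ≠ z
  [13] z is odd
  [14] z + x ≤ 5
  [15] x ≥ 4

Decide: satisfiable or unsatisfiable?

Unsatisfiable

From constraints 5 and 15: w ≥ x ≥ 4. From constraints 3 and 8: z ≥ y ≥ 4. Hence w + z ≥ 8. But constraint 9 requires w + z ≤ 7, and 7 < 8. Contradiction.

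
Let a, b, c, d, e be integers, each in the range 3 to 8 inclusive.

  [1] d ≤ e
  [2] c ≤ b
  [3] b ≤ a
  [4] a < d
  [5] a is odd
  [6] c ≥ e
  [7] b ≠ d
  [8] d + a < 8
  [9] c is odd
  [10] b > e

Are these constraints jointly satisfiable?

Unsatisfiable

Constraints 1, 2, 3, 4, and 6 give a < d, d ≤ e, e ≤ c, c ≤ b, b ≤ a. Chaining: a < d ≤ e ≤ c ≤ b ≤ a, which forces a < a — impossible.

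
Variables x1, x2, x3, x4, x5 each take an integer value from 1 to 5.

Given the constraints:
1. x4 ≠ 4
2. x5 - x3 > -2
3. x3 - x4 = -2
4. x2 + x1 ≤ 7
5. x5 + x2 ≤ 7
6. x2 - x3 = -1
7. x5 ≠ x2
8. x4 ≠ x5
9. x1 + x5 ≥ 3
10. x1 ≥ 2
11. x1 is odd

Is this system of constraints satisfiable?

Satisfiable

Take x1 = 3, x2 = 2, x3 = 3, x4 = 5, x5 = 3. Then constraint 2: x5 - x3 = 0; constraint 3: x3 - x4 = -2; constraint 4: x2 + x1 = 5, and every other listed constraint is also met.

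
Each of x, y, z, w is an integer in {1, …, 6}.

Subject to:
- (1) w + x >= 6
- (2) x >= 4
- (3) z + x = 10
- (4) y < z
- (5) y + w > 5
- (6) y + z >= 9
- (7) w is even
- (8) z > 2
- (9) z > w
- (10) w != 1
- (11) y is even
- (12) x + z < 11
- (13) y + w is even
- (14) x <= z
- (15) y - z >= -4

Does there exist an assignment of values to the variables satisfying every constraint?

One satisfying assignment is x = 5, y = 4, z = 5, w = 4.
For the less obvious constraints — constraint 1: w + x = 9; constraint 3: z + x = 10; constraint 5: y + w = 8 — and the others hold by inspection.

Satisfiable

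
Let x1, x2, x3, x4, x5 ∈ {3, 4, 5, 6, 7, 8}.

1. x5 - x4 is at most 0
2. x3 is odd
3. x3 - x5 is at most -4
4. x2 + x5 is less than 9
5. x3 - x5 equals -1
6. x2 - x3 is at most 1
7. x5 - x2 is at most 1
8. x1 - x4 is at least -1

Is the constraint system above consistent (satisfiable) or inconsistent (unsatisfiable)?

Unsatisfiable

Constraints 3, 6, and 7 give x3 − x2 ≥ -1, x2 − x5 ≥ -1, x5 − x3 ≥ 4.
Adding all 3 inequalities: the left sides telescope to 0, and the right sides sum to (-1) + (-1) + 4 = 2. So 0 ≥ 2, which is false.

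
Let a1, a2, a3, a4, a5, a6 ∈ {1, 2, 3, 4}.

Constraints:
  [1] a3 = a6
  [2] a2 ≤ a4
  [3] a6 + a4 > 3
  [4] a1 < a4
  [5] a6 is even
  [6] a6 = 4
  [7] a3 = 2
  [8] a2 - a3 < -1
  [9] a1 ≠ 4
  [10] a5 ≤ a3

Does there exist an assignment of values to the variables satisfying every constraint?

Constraint 7 fixes a3 = 2 and constraint 6 fixes a6 = 4, but constraint 1 requires a3 = a6. Since 2 ≠ 4, contradiction.

Unsatisfiable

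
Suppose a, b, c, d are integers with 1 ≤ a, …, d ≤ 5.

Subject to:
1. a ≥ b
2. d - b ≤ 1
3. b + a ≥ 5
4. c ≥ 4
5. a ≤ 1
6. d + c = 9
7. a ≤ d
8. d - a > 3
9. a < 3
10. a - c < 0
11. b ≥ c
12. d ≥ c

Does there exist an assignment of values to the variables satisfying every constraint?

Unsatisfiable

From constraints 4 and 11: b ≥ c and c ≥ 4, so b ≥ 4. From constraints 1 and 5: b ≤ a and a ≤ 1, so b ≤ 1. But 1 < 4, so no value of b works.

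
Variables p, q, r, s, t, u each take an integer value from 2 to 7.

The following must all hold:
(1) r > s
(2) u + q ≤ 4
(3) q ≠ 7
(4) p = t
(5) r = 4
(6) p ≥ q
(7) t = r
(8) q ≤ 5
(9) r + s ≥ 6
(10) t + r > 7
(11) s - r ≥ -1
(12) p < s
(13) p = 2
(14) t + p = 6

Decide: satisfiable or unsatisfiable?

Constraint 13 fixes p = 2 and constraint 5 fixes r = 4. Constraints 4 and 7 give p = t = r, so p = r. But 2 ≠ 4 — contradiction.

Unsatisfiable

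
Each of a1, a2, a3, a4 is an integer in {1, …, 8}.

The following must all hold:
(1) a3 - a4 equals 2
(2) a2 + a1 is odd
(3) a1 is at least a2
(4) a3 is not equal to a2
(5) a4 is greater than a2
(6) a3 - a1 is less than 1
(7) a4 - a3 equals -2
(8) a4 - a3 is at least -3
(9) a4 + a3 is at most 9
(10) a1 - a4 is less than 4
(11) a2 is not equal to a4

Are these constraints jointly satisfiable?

Satisfiable

Setting (a1, a2, a3, a4) = (4, 1, 4, 2) satisfies everything: constraint 1: a3 - a4 = 2; constraint 6: a3 - a1 = 0, and the others follow.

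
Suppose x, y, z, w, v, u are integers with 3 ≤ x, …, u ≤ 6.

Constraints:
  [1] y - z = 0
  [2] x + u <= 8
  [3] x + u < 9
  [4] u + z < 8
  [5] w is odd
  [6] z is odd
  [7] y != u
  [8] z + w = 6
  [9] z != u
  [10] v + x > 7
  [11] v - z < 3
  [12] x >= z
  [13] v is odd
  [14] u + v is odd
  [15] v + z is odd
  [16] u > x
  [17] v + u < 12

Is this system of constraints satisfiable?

Constraint 13 makes v odd and constraint 6 makes z odd, so v + z must be even. Constraint 15 says v + z is odd — contradiction.

Unsatisfiable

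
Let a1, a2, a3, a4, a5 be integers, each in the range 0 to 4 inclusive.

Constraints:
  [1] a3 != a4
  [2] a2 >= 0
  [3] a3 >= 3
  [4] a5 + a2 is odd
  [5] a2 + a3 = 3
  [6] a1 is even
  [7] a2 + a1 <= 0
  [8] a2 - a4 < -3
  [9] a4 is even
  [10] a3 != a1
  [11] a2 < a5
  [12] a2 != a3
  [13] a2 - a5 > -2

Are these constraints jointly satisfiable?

Satisfiable

Setting (a1, a2, a3, a4, a5) = (0, 0, 3, 4, 1) satisfies everything: constraint 5: a2 + a3 = 3; constraint 7: a2 + a1 = 0, and the others follow.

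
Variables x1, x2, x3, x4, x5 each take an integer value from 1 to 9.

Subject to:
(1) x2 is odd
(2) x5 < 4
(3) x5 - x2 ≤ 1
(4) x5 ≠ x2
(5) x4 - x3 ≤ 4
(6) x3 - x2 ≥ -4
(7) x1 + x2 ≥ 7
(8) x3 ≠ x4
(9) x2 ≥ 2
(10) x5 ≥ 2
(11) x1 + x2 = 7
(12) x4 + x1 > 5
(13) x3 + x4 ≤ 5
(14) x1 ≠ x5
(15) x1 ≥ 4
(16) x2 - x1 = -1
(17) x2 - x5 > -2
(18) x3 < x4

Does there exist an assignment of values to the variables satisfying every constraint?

The assignment x1 = 4, x2 = 3, x3 = 2, x4 = 3, x5 = 2 works:
  constraint 3 holds since x5 - x2 = -1.
  constraint 5 holds since x4 - x3 = 1.
  constraint 6 holds since x3 - x2 = -1.
The rest check out directly.

Satisfiable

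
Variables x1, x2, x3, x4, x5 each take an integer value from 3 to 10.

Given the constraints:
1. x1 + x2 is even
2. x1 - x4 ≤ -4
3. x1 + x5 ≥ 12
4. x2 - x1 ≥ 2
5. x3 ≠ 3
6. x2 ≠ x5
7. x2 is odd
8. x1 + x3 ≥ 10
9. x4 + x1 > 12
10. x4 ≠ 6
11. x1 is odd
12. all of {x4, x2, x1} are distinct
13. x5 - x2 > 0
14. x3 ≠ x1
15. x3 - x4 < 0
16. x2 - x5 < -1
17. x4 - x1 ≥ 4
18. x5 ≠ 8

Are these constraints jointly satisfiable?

Setting (x1, x2, x3, x4, x5) = (3, 7, 7, 10, 9) satisfies everything: constraint 2: x1 - x4 = -7; constraint 3: x1 + x5 = 12, and the others follow.

Satisfiable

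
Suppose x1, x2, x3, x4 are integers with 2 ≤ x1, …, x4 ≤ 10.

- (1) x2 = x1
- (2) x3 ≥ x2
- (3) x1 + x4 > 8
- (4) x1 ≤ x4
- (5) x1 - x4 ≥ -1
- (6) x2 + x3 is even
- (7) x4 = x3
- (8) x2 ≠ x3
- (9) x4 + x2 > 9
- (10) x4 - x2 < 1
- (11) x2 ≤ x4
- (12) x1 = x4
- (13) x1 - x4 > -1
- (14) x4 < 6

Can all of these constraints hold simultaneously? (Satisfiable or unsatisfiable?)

From constraints 1, 7, and 12, x2 = x1 = x4 = x3, so x2 = x3. But constraint 8 says x2 ≠ x3. Contradiction.

Unsatisfiable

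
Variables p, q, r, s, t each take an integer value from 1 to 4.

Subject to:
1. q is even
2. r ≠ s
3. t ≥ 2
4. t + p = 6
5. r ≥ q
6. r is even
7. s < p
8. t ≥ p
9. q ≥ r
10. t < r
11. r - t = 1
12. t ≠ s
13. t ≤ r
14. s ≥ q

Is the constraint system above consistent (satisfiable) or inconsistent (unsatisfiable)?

Constraints 7, 8, 9, 10, and 14 give q ≤ s, s < p, p ≤ t, t < r, r ≤ q. Chaining: q ≤ s < p ≤ t < r ≤ q, which forces q < q — impossible.

Unsatisfiable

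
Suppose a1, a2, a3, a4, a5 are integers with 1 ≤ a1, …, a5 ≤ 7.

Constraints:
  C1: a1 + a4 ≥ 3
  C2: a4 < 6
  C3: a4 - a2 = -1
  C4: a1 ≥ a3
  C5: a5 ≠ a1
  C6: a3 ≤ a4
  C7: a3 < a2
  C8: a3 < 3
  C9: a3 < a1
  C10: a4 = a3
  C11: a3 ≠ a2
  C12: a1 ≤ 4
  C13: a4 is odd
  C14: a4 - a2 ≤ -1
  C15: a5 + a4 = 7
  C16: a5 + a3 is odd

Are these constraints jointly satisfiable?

One satisfying assignment is a1 = 4, a2 = 2, a3 = 1, a4 = 1, a5 = 6.
For the less obvious constraints — constraint 1: a1 + a4 = 5; constraint 3: a4 - a2 = -1; constraint 14: a4 - a2 = -1 — and the others hold by inspection.

Satisfiable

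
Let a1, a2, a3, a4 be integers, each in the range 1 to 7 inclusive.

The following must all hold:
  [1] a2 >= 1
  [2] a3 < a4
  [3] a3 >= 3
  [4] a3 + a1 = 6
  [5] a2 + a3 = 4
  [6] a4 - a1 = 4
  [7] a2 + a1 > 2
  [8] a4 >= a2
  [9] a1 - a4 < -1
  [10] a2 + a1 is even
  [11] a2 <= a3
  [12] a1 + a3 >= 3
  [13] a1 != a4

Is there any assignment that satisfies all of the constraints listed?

Satisfiable

Take a1 = 3, a2 = 1, a3 = 3, a4 = 7. Then constraint 4: a3 + a1 = 6; constraint 5: a2 + a3 = 4; constraint 6: a4 - a1 = 4, and every other listed constraint is also met.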